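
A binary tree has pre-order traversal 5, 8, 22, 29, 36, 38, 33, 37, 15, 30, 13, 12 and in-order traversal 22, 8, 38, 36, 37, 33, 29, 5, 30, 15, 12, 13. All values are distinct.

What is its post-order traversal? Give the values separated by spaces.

The first element of pre-order is the root; it splits in-order into left and right subtrees.
Root 5: left subtree has 7 nodes {22, 8, 38, 36, 37, 33, 29}, right has 4 {30, 15, 12, 13}.
  Root 8: left subtree has 1 node {22}, right has 5 {38, 36, 37, 33, 29}.
    Root 29: left subtree has 4 nodes {38, 36, 37, 33}, right has 0 { }.
      Root 36: left subtree has 1 node {38}, right has 2 {37, 33}.
        Root 33: left subtree has 1 node {37}, right has 0 { }.
  Root 15: left subtree has 1 node {30}, right has 2 {12, 13}.
    Root 13: left subtree has 1 node {12}, right has 0 { }.

22 38 37 33 36 29 8 30 12 13 15 5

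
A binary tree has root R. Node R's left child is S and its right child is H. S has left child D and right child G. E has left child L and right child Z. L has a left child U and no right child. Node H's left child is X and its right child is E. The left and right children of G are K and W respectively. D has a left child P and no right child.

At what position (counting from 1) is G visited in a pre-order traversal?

5

Pre-order visits the node, then its left subtree, then its right subtree.
Visit R.
At R: go left to S.
  Visit S.
  At S: go left to D.
    Visit D.
    At D: go left to P.
      P is a leaf — visit P.
    At D: no right child.
  At S: go right to G.
    Visit G.
    At G: go left to K.
      K is a leaf — visit K.
    At G: go right to W.
      W is a leaf — visit W.
At R: go right to H.
  Visit H.
  At H: go left to X.
    X is a leaf — visit X.
  At H: go right to E.
    Visit E.
    At E: go left to L.
      Visit L.
      At L: go left to U.
        U is a leaf — visit U.
      At L: no right child.
    At E: go right to Z.
      Z is a leaf — visit Z.
Full pre-order sequence: R, S, D, P, G, K, W, H, X, E, L, U, Z.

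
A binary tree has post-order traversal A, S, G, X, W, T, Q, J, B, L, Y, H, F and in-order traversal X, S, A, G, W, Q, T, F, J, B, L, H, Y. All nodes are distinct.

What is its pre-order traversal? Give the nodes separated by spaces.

The last element of post-order is the root; it splits in-order into left and right subtrees.
Root F: left subtree has 7 nodes {X, S, A, G, W, Q, T}, right has 5 {J, B, L, H, Y}.
  Root Q: left subtree has 5 nodes {X, S, A, G, W}, right has 1 {T}.
    Root W: left subtree has 4 nodes {X, S, A, G}, right has 0 { }.
      Root X: left subtree has 0 nodes { }, right has 3 {S, A, G}.
        Root G: left subtree has 2 nodes {S, A}, right has 0 { }.
          Root S: left subtree has 0 nodes { }, right has 1 {A}.
  Root H: left subtree has 3 nodes {J, B, L}, right has 1 {Y}.
    Root L: left subtree has 2 nodes {J, B}, right has 0 { }.
      Root B: left subtree has 1 node {J}, right has 0 { }.

F Q W X G S A T H L B J Y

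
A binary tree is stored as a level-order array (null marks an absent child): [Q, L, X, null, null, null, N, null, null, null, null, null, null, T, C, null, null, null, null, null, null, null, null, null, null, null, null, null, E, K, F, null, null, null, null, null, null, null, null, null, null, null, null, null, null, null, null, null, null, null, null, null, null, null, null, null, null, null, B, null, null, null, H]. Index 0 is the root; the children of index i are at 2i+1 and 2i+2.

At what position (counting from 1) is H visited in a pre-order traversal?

Pre-order visits the node, then its left subtree, then its right subtree.
Visit Q.
At Q: go left to L.
  L is a leaf — visit L.
At Q: go right to X.
  Visit X.
  At X: no left child.
  At X: go right to N.
    Visit N.
    At N: go left to T.
      Visit T.
      At T: no left child.
      At T: go right to E.
        Visit E.
        At E: no left child.
        At E: go right to B.
          B is a leaf — visit B.
    At N: go right to C.
      Visit C.
      At C: go left to K.
        K is a leaf — visit K.
      At C: go right to F.
        Visit F.
        At F: no left child.
        At F: go right to H.
          H is a leaf — visit H.
Full pre-order sequence: Q, L, X, N, T, E, B, C, K, F, H.

11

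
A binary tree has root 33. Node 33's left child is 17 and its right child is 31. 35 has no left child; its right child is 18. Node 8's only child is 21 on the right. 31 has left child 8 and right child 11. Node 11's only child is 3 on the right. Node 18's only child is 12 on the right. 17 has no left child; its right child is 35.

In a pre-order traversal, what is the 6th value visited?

31

Pre-order visits the node, then its left subtree, then its right subtree.
Visit 33.
At 33: go left to 17.
  Visit 17.
  At 17: no left child.
  At 17: go right to 35.
    Visit 35.
    At 35: no left child.
    At 35: go right to 18.
      Visit 18.
      At 18: no left child.
      At 18: go right to 12.
        12 is a leaf — visit 12.
At 33: go right to 31.
  Visit 31.
  At 31: go left to 8.
    Visit 8.
    At 8: no left child.
    At 8: go right to 21.
      21 is a leaf — visit 21.
  At 31: go right to 11.
    Visit 11.
    At 11: no left child.
    At 11: go right to 3.
      3 is a leaf — visit 3.
Full pre-order sequence: 33, 17, 35, 18, 12, 31, 8, 21, 11, 3.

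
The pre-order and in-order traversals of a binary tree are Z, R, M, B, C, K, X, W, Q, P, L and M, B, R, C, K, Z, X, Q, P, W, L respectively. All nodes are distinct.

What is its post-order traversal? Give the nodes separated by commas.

B, M, K, C, R, P, Q, L, W, X, Z

The first element of pre-order is the root; it splits in-order into left and right subtrees.
Root Z: left subtree has 5 nodes {M, B, R, C, K}, right has 5 {X, Q, P, W, L}.
  Root R: left subtree has 2 nodes {M, B}, right has 2 {C, K}.
    Root M: left subtree has 0 nodes { }, right has 1 {B}.
    Root C: left subtree has 0 nodes { }, right has 1 {K}.
  Root X: left subtree has 0 nodes { }, right has 4 {Q, P, W, L}.
    Root W: left subtree has 2 nodes {Q, P}, right has 1 {L}.
      Root Q: left subtree has 0 nodes { }, right has 1 {P}.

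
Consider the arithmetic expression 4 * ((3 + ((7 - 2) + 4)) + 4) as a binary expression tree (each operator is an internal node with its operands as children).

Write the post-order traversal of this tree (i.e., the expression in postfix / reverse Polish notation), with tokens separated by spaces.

4 3 7 2 - 4 + + 4 + *

Post-order on an expression tree gives postfix notation: for each operator, emit left operand, right operand, then the operator.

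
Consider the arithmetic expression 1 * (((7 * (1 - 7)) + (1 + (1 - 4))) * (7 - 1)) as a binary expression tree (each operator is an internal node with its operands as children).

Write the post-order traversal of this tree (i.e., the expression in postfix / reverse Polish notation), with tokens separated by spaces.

1 7 1 7 - * 1 1 4 - + + 7 1 - * *

Post-order on an expression tree gives postfix notation: for each operator, emit left operand, right operand, then the operator.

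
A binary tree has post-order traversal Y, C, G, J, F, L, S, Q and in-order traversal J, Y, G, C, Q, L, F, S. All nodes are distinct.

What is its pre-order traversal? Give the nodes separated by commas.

Q, J, G, Y, C, S, L, F

The last element of post-order is the root; it splits in-order into left and right subtrees.
Root Q: left subtree has 4 nodes {J, Y, G, C}, right has 3 {L, F, S}.
  Root J: left subtree has 0 nodes { }, right has 3 {Y, G, C}.
    Root G: left subtree has 1 node {Y}, right has 1 {C}.
  Root S: left subtree has 2 nodes {L, F}, right has 0 { }.
    Root L: left subtree has 0 nodes { }, right has 1 {F}.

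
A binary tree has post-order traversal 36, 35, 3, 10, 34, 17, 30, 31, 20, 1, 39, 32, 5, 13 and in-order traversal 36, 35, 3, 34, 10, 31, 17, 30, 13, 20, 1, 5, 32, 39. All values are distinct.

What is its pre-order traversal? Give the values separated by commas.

The last element of post-order is the root; it splits in-order into left and right subtrees.
Root 13: left subtree has 8 nodes {36, 35, 3, 34, 10, 31, 17, 30}, right has 5 {20, 1, 5, 32, 39}.
  Root 31: left subtree has 5 nodes {36, 35, 3, 34, 10}, right has 2 {17, 30}.
    Root 34: left subtree has 3 nodes {36, 35, 3}, right has 1 {10}.
      Root 3: left subtree has 2 nodes {36, 35}, right has 0 { }.
        Root 35: left subtree has 1 node {36}, right has 0 { }.
    Root 30: left subtree has 1 node {17}, right has 0 { }.
  Root 5: left subtree has 2 nodes {20, 1}, right has 2 {32, 39}.
    Root 1: left subtree has 1 node {20}, right has 0 { }.
    Root 32: left subtree has 0 nodes { }, right has 1 {39}.

13, 31, 34, 3, 35, 36, 10, 30, 17, 5, 1, 20, 32, 39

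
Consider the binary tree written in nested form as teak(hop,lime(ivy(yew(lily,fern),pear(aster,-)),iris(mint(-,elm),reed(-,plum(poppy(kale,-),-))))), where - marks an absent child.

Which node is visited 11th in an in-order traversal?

elm

In-order visits the left subtree, then the node, then the right subtree.
At teak: go left to hop.
  hop is a leaf — visit hop.
Visit teak.
At teak: go right to lime.
  At lime: go left to ivy.
    At ivy: go left to yew.
      At yew: go left to lily.
        lily is a leaf — visit lily.
      Visit yew.
      At yew: go right to fern.
        fern is a leaf — visit fern.
    Visit ivy.
    At ivy: go right to pear.
      At pear: go left to aster.
        aster is a leaf — visit aster.
      Visit pear.
      At pear: no right child.
  Visit lime.
  At lime: go right to iris.
    At iris: go left to mint.
      At mint: no left child.
      Visit mint.
      At mint: go right to elm.
        elm is a leaf — visit elm.
    Visit iris.
    At iris: go right to reed.
      At reed: no left child.
      Visit reed.
      At reed: go right to plum.
        At plum: go left to poppy.
          At poppy: go left to kale.
            kale is a leaf — visit kale.
          Visit poppy.
          At poppy: no right child.
        Visit plum.
        At plum: no right child.
Full in-order sequence: hop, teak, lily, yew, fern, ivy, aster, pear, lime, mint, elm, iris, reed, kale, poppy, plum.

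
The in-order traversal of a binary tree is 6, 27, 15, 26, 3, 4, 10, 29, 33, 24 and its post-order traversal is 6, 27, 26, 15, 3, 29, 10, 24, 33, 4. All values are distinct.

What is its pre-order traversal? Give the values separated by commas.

The last element of post-order is the root; it splits in-order into left and right subtrees.
Root 4: left subtree has 5 nodes {6, 27, 15, 26, 3}, right has 4 {10, 29, 33, 24}.
  Root 3: left subtree has 4 nodes {6, 27, 15, 26}, right has 0 { }.
    Root 15: left subtree has 2 nodes {6, 27}, right has 1 {26}.
      Root 27: left subtree has 1 node {6}, right has 0 { }.
  Root 33: left subtree has 2 nodes {10, 29}, right has 1 {24}.
    Root 10: left subtree has 0 nodes { }, right has 1 {29}.

4, 3, 15, 27, 6, 26, 33, 10, 29, 24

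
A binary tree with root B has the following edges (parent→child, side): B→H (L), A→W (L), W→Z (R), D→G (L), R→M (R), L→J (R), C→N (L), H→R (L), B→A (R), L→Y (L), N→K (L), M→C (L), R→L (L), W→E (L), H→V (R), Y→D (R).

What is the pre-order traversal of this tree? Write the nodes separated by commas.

Pre-order visits the node, then its left subtree, then its right subtree.
Visit B.
At B: go left to H.
  Visit H.
  At H: go left to R.
    Visit R.
    At R: go left to L.
      Visit L.
      At L: go left to Y.
        Visit Y.
        At Y: no left child.
        At Y: go right to D.
          Visit D.
          At D: go left to G.
            G is a leaf — visit G.
          At D: no right child.
      At L: go right to J.
        J is a leaf — visit J.
    At R: go right to M.
      Visit M.
      At M: go left to C.
        Visit C.
        At C: go left to N.
          Visit N.
          At N: go left to K.
            K is a leaf — visit K.
          At N: no right child.
        At C: no right child.
      At M: no right child.
  At H: go right to V.
    V is a leaf — visit V.
At B: go right to A.
  Visit A.
  At A: go left to W.
    Visit W.
    At W: go left to E.
      E is a leaf — visit E.
    At W: go right to Z.
      Z is a leaf — visit Z.
  At A: no right child.

B, H, R, L, Y, D, G, J, M, C, N, K, V, A, W, E, Z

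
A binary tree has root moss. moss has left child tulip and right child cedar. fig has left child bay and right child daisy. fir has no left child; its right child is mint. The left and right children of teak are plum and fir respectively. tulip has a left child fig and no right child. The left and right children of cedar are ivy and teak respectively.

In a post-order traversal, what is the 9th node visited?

teak

Post-order visits the left subtree, then the right subtree, then the node.
At moss: go left to tulip.
  At tulip: go left to fig.
    At fig: go left to bay.
      bay is a leaf — visit bay.
    At fig: go right to daisy.
      daisy is a leaf — visit daisy.
    Visit fig.
  At tulip: no right child.
  Visit tulip.
At moss: go right to cedar.
  At cedar: go left to ivy.
    ivy is a leaf — visit ivy.
  At cedar: go right to teak.
    At teak: go left to plum.
      plum is a leaf — visit plum.
    At teak: go right to fir.
      At fir: no left child.
      At fir: go right to mint.
        mint is a leaf — visit mint.
      Visit fir.
    Visit teak.
  Visit cedar.
Visit moss.
Full post-order sequence: bay, daisy, fig, tulip, ivy, plum, mint, fir, teak, cedar, moss.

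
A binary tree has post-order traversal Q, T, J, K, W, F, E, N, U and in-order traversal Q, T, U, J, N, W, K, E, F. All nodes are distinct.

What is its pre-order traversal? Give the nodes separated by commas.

The last element of post-order is the root; it splits in-order into left and right subtrees.
Root U: left subtree has 2 nodes {Q, T}, right has 6 {J, N, W, K, E, F}.
  Root T: left subtree has 1 node {Q}, right has 0 { }.
  Root N: left subtree has 1 node {J}, right has 4 {W, K, E, F}.
    Root E: left subtree has 2 nodes {W, K}, right has 1 {F}.
      Root W: left subtree has 0 nodes { }, right has 1 {K}.

U, T, Q, N, J, E, W, K, F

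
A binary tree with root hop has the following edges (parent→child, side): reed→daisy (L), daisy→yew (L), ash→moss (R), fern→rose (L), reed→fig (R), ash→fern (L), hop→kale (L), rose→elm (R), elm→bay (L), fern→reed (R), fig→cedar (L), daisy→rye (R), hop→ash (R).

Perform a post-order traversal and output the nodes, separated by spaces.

Post-order visits the left subtree, then the right subtree, then the node.
At hop: go left to kale.
  kale is a leaf — visit kale.
At hop: go right to ash.
  At ash: go left to fern.
    At fern: go left to rose.
      At rose: no left child.
      At rose: go right to elm.
        At elm: go left to bay.
          bay is a leaf — visit bay.
        At elm: no right child.
        Visit elm.
      Visit rose.
    At fern: go right to reed.
      At reed: go left to daisy.
        At daisy: go left to yew.
          yew is a leaf — visit yew.
        At daisy: go right to rye.
          rye is a leaf — visit rye.
        Visit daisy.
      At reed: go right to fig.
        At fig: go left to cedar.
          cedar is a leaf — visit cedar.
        At fig: no right child.
        Visit fig.
      Visit reed.
    Visit fern.
  At ash: go right to moss.
    moss is a leaf — visit moss.
  Visit ash.
Visit hop.

kale bay elm rose yew rye daisy cedar fig reed fern moss ash hop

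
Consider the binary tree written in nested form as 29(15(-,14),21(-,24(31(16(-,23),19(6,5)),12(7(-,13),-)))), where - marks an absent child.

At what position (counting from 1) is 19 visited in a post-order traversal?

Post-order visits the left subtree, then the right subtree, then the node.
At 29: go left to 15.
  At 15: no left child.
  At 15: go right to 14.
    14 is a leaf — visit 14.
  Visit 15.
At 29: go right to 21.
  At 21: no left child.
  At 21: go right to 24.
    At 24: go left to 31.
      At 31: go left to 16.
        At 16: no left child.
        At 16: go right to 23.
          23 is a leaf — visit 23.
        Visit 16.
      At 31: go right to 19.
        At 19: go left to 6.
          6 is a leaf — visit 6.
        At 19: go right to 5.
          5 is a leaf — visit 5.
        Visit 19.
      Visit 31.
    At 24: go right to 12.
      At 12: go left to 7.
        At 7: no left child.
        At 7: go right to 13.
          13 is a leaf — visit 13.
        Visit 7.
      At 12: no right child.
      Visit 12.
    Visit 24.
  Visit 21.
Visit 29.
Full post-order sequence: 14, 15, 23, 16, 6, 5, 19, 31, 13, 7, 12, 24, 21, 29.

7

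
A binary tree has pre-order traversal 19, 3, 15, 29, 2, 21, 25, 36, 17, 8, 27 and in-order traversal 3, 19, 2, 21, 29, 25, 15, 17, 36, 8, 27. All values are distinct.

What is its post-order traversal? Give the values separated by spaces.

The first element of pre-order is the root; it splits in-order into left and right subtrees.
Root 19: left subtree has 1 node {3}, right has 9 {2, 21, 29, 25, 15, 17, 36, 8, 27}.
  Root 15: left subtree has 4 nodes {2, 21, 29, 25}, right has 4 {17, 36, 8, 27}.
    Root 29: left subtree has 2 nodes {2, 21}, right has 1 {25}.
      Root 2: left subtree has 0 nodes { }, right has 1 {21}.
    Root 36: left subtree has 1 node {17}, right has 2 {8, 27}.
      Root 8: left subtree has 0 nodes { }, right has 1 {27}.

3 21 2 25 29 17 27 8 36 15 19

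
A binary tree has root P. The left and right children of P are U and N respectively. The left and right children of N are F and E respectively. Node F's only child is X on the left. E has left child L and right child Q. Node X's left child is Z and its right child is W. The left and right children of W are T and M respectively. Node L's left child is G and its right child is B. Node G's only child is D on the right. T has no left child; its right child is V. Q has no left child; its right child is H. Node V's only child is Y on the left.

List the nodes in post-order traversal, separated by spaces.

U Z Y V T M W X F D G B L H Q E N P

Post-order visits the left subtree, then the right subtree, then the node.
At P: go left to U.
  U is a leaf — visit U.
At P: go right to N.
  At N: go left to F.
    At F: go left to X.
      At X: go left to Z.
        Z is a leaf — visit Z.
      At X: go right to W.
        At W: go left to T.
          At T: no left child.
          At T: go right to V.
            At V: go left to Y.
              Y is a leaf — visit Y.
            At V: no right child.
            Visit V.
          Visit T.
        At W: go right to M.
          M is a leaf — visit M.
        Visit W.
      Visit X.
    At F: no right child.
    Visit F.
  At N: go right to E.
    At E: go left to L.
      At L: go left to G.
        At G: no left child.
        At G: go right to D.
          D is a leaf — visit D.
        Visit G.
      At L: go right to B.
        B is a leaf — visit B.
      Visit L.
    At E: go right to Q.
      At Q: no left child.
      At Q: go right to H.
        H is a leaf — visit H.
      Visit Q.
    Visit E.
  Visit N.
Visit P.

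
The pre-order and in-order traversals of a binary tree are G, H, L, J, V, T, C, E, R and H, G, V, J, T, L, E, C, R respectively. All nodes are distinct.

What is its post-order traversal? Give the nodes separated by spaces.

The first element of pre-order is the root; it splits in-order into left and right subtrees.
Root G: left subtree has 1 node {H}, right has 7 {V, J, T, L, E, C, R}.
  Root L: left subtree has 3 nodes {V, J, T}, right has 3 {E, C, R}.
    Root J: left subtree has 1 node {V}, right has 1 {T}.
    Root C: left subtree has 1 node {E}, right has 1 {R}.

H V T J E R C L G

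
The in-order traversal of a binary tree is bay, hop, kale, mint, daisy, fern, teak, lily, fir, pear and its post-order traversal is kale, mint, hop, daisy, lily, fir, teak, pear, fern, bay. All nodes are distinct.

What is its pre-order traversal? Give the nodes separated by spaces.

The last element of post-order is the root; it splits in-order into left and right subtrees.
Root bay: left subtree has 0 nodes { }, right has 9 {hop, kale, mint, daisy, fern, teak, lily, fir, pear}.
  Root fern: left subtree has 4 nodes {hop, kale, mint, daisy}, right has 4 {teak, lily, fir, pear}.
    Root daisy: left subtree has 3 nodes {hop, kale, mint}, right has 0 { }.
      Root hop: left subtree has 0 nodes { }, right has 2 {kale, mint}.
        Root mint: left subtree has 1 node {kale}, right has 0 { }.
    Root pear: left subtree has 3 nodes {teak, lily, fir}, right has 0 { }.
      Root teak: left subtree has 0 nodes { }, right has 2 {lily, fir}.
        Root fir: left subtree has 1 node {lily}, right has 0 { }.

bay fern daisy hop mint kale pear teak fir lily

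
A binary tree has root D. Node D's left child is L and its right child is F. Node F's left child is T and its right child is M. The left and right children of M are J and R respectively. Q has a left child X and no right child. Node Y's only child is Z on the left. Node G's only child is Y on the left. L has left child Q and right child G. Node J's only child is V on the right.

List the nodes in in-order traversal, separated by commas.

X, Q, L, Z, Y, G, D, T, F, J, V, M, R

In-order visits the left subtree, then the node, then the right subtree.
At D: go left to L.
  At L: go left to Q.
    At Q: go left to X.
      X is a leaf — visit X.
    Visit Q.
    At Q: no right child.
  Visit L.
  At L: go right to G.
    At G: go left to Y.
      At Y: go left to Z.
        Z is a leaf — visit Z.
      Visit Y.
      At Y: no right child.
    Visit G.
    At G: no right child.
Visit D.
At D: go right to F.
  At F: go left to T.
    T is a leaf — visit T.
  Visit F.
  At F: go right to M.
    At M: go left to J.
      At J: no left child.
      Visit J.
      At J: go right to V.
        V is a leaf — visit V.
    Visit M.
    At M: go right to R.
      R is a leaf — visit R.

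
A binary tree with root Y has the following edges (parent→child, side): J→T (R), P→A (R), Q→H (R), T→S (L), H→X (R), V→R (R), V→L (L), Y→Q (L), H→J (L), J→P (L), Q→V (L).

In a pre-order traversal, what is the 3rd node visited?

Pre-order visits the node, then its left subtree, then its right subtree.
Visit Y.
At Y: go left to Q.
  Visit Q.
  At Q: go left to V.
    Visit V.
    At V: go left to L.
      L is a leaf — visit L.
    At V: go right to R.
      R is a leaf — visit R.
  At Q: go right to H.
    Visit H.
    At H: go left to J.
      Visit J.
      At J: go left to P.
        Visit P.
        At P: no left child.
        At P: go right to A.
          A is a leaf — visit A.
      At J: go right to T.
        Visit T.
        At T: go left to S.
          S is a leaf — visit S.
        At T: no right child.
    At H: go right to X.
      X is a leaf — visit X.
At Y: no right child.
Full pre-order sequence: Y, Q, V, L, R, H, J, P, A, T, S, X.

V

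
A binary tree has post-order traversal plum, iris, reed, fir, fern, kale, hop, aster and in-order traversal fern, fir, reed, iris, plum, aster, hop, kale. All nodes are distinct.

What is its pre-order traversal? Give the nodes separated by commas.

The last element of post-order is the root; it splits in-order into left and right subtrees.
Root aster: left subtree has 5 nodes {fern, fir, reed, iris, plum}, right has 2 {hop, kale}.
  Root fern: left subtree has 0 nodes { }, right has 4 {fir, reed, iris, plum}.
    Root fir: left subtree has 0 nodes { }, right has 3 {reed, iris, plum}.
      Root reed: left subtree has 0 nodes { }, right has 2 {iris, plum}.
        Root iris: left subtree has 0 nodes { }, right has 1 {plum}.
  Root hop: left subtree has 0 nodes { }, right has 1 {kale}.

aster, fern, fir, reed, iris, plum, hop, kale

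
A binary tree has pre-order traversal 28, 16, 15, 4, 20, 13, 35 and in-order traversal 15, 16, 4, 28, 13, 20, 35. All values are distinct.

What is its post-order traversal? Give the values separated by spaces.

15 4 16 13 35 20 28

The first element of pre-order is the root; it splits in-order into left and right subtrees.
Root 28: left subtree has 3 nodes {15, 16, 4}, right has 3 {13, 20, 35}.
  Root 16: left subtree has 1 node {15}, right has 1 {4}.
  Root 20: left subtree has 1 node {13}, right has 1 {35}.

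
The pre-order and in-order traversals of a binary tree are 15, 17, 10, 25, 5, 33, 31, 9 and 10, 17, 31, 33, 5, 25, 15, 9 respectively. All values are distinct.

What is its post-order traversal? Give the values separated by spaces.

10 31 33 5 25 17 9 15

The first element of pre-order is the root; it splits in-order into left and right subtrees.
Root 15: left subtree has 6 nodes {10, 17, 31, 33, 5, 25}, right has 1 {9}.
  Root 17: left subtree has 1 node {10}, right has 4 {31, 33, 5, 25}.
    Root 25: left subtree has 3 nodes {31, 33, 5}, right has 0 { }.
      Root 5: left subtree has 2 nodes {31, 33}, right has 0 { }.
        Root 33: left subtree has 1 node {31}, right has 0 { }.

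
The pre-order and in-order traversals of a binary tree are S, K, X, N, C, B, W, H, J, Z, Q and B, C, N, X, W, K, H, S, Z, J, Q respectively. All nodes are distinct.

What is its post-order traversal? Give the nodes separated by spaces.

The first element of pre-order is the root; it splits in-order into left and right subtrees.
Root S: left subtree has 7 nodes {B, C, N, X, W, K, H}, right has 3 {Z, J, Q}.
  Root K: left subtree has 5 nodes {B, C, N, X, W}, right has 1 {H}.
    Root X: left subtree has 3 nodes {B, C, N}, right has 1 {W}.
      Root N: left subtree has 2 nodes {B, C}, right has 0 { }.
        Root C: left subtree has 1 node {B}, right has 0 { }.
  Root J: left subtree has 1 node {Z}, right has 1 {Q}.

B C N W X H K Z Q J S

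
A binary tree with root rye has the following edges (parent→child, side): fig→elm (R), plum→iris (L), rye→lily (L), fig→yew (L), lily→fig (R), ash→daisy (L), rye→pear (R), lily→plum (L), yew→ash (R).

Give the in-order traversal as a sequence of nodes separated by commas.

iris, plum, lily, yew, daisy, ash, fig, elm, rye, pear

In-order visits the left subtree, then the node, then the right subtree.
At rye: go left to lily.
  At lily: go left to plum.
    At plum: go left to iris.
      iris is a leaf — visit iris.
    Visit plum.
    At plum: no right child.
  Visit lily.
  At lily: go right to fig.
    At fig: go left to yew.
      At yew: no left child.
      Visit yew.
      At yew: go right to ash.
        At ash: go left to daisy.
          daisy is a leaf — visit daisy.
        Visit ash.
        At ash: no right child.
    Visit fig.
    At fig: go right to elm.
      elm is a leaf — visit elm.
Visit rye.
At rye: go right to pear.
  pear is a leaf — visit pear.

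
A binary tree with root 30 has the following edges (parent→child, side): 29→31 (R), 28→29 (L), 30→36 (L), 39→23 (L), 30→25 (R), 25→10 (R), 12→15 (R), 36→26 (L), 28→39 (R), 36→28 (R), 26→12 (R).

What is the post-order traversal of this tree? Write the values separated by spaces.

15 12 26 31 29 23 39 28 36 10 25 30

Post-order visits the left subtree, then the right subtree, then the node.
At 30: go left to 36.
  At 36: go left to 26.
    At 26: no left child.
    At 26: go right to 12.
      At 12: no left child.
      At 12: go right to 15.
        15 is a leaf — visit 15.
      Visit 12.
    Visit 26.
  At 36: go right to 28.
    At 28: go left to 29.
      At 29: no left child.
      At 29: go right to 31.
        31 is a leaf — visit 31.
      Visit 29.
    At 28: go right to 39.
      At 39: go left to 23.
        23 is a leaf — visit 23.
      At 39: no right child.
      Visit 39.
    Visit 28.
  Visit 36.
At 30: go right to 25.
  At 25: no left child.
  At 25: go right to 10.
    10 is a leaf — visit 10.
  Visit 25.
Visit 30.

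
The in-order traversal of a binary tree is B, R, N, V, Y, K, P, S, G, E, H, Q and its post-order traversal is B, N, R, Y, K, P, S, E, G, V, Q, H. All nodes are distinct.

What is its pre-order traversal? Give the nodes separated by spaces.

H V R B N G S P K Y E Q

The last element of post-order is the root; it splits in-order into left and right subtrees.
Root H: left subtree has 10 nodes {B, R, N, V, Y, K, P, S, G, E}, right has 1 {Q}.
  Root V: left subtree has 3 nodes {B, R, N}, right has 6 {Y, K, P, S, G, E}.
    Root R: left subtree has 1 node {B}, right has 1 {N}.
    Root G: left subtree has 4 nodes {Y, K, P, S}, right has 1 {E}.
      Root S: left subtree has 3 nodes {Y, K, P}, right has 0 { }.
        Root P: left subtree has 2 nodes {Y, K}, right has 0 { }.
          Root K: left subtree has 1 node {Y}, right has 0 { }.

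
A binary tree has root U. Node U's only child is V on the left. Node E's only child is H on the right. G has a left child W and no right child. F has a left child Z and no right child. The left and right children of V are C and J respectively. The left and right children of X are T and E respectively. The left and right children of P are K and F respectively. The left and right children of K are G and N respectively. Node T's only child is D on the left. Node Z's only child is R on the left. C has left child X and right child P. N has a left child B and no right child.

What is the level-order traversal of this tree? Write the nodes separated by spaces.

U V C J X P T E K F D H G N Z W B R

Level-order visits nodes level by level from the root, left to right within each level.
Level 0: U
Level 1: V
Level 2: C, J
Level 3: X, P
Level 4: T, E, K, F
Level 5: D, H, G, N, Z
Level 6: W, B, R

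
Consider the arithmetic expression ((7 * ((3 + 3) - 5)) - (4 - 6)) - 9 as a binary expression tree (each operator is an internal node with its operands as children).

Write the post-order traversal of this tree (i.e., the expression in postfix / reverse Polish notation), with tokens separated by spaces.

7 3 3 + 5 - * 4 6 - - 9 -

Post-order on an expression tree gives postfix notation: for each operator, emit left operand, right operand, then the operator.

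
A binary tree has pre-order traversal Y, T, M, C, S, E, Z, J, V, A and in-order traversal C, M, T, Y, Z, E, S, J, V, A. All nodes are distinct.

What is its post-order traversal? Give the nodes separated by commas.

The first element of pre-order is the root; it splits in-order into left and right subtrees.
Root Y: left subtree has 3 nodes {C, M, T}, right has 6 {Z, E, S, J, V, A}.
  Root T: left subtree has 2 nodes {C, M}, right has 0 { }.
    Root M: left subtree has 1 node {C}, right has 0 { }.
  Root S: left subtree has 2 nodes {Z, E}, right has 3 {J, V, A}.
    Root E: left subtree has 1 node {Z}, right has 0 { }.
    Root J: left subtree has 0 nodes { }, right has 2 {V, A}.
      Root V: left subtree has 0 nodes { }, right has 1 {A}.

C, M, T, Z, E, A, V, J, S, Y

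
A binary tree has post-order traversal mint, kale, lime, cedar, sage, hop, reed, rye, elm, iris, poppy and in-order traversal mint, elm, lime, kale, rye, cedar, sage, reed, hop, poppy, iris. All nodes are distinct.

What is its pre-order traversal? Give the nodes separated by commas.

poppy, elm, mint, rye, lime, kale, reed, sage, cedar, hop, iris

The last element of post-order is the root; it splits in-order into left and right subtrees.
Root poppy: left subtree has 9 nodes {mint, elm, lime, kale, rye, cedar, sage, reed, hop}, right has 1 {iris}.
  Root elm: left subtree has 1 node {mint}, right has 7 {lime, kale, rye, cedar, sage, reed, hop}.
    Root rye: left subtree has 2 nodes {lime, kale}, right has 4 {cedar, sage, reed, hop}.
      Root lime: left subtree has 0 nodes { }, right has 1 {kale}.
      Root reed: left subtree has 2 nodes {cedar, sage}, right has 1 {hop}.
        Root sage: left subtree has 1 node {cedar}, right has 0 { }.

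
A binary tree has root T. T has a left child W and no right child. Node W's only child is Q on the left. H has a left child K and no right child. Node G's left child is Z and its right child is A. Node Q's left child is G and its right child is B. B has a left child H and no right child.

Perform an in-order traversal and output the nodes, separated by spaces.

Z G A Q K H B W T

In-order visits the left subtree, then the node, then the right subtree.
At T: go left to W.
  At W: go left to Q.
    At Q: go left to G.
      At G: go left to Z.
        Z is a leaf — visit Z.
      Visit G.
      At G: go right to A.
        A is a leaf — visit A.
    Visit Q.
    At Q: go right to B.
      At B: go left to H.
        At H: go left to K.
          K is a leaf — visit K.
        Visit H.
        At H: no right child.
      Visit B.
      At B: no right child.
  Visit W.
  At W: no right child.
Visit T.
At T: no right child.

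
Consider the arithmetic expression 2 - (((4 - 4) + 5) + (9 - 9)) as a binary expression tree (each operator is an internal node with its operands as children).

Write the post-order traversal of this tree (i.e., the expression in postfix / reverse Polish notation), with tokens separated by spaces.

Post-order on an expression tree gives postfix notation: for each operator, emit left operand, right operand, then the operator.

2 4 4 - 5 + 9 9 - + -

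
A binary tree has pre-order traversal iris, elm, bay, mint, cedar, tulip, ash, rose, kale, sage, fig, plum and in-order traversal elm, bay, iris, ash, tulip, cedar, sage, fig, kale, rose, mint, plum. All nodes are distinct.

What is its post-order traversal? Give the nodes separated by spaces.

bay elm ash tulip fig sage kale rose cedar plum mint iris

The first element of pre-order is the root; it splits in-order into left and right subtrees.
Root iris: left subtree has 2 nodes {elm, bay}, right has 9 {ash, tulip, cedar, sage, fig, kale, rose, mint, plum}.
  Root elm: left subtree has 0 nodes { }, right has 1 {bay}.
  Root mint: left subtree has 7 nodes {ash, tulip, cedar, sage, fig, kale, rose}, right has 1 {plum}.
    Root cedar: left subtree has 2 nodes {ash, tulip}, right has 4 {sage, fig, kale, rose}.
      Root tulip: left subtree has 1 node {ash}, right has 0 { }.
      Root rose: left subtree has 3 nodes {sage, fig, kale}, right has 0 { }.
        Root kale: left subtree has 2 nodes {sage, fig}, right has 0 { }.
          Root sage: left subtree has 0 nodes { }, right has 1 {fig}.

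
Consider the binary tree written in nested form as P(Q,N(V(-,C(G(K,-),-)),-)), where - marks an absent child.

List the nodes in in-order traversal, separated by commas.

In-order visits the left subtree, then the node, then the right subtree.
At P: go left to Q.
  Q is a leaf — visit Q.
Visit P.
At P: go right to N.
  At N: go left to V.
    At V: no left child.
    Visit V.
    At V: go right to C.
      At C: go left to G.
        At G: go left to K.
          K is a leaf — visit K.
        Visit G.
        At G: no right child.
      Visit C.
      At C: no right child.
  Visit N.
  At N: no right child.

Q, P, V, K, G, C, N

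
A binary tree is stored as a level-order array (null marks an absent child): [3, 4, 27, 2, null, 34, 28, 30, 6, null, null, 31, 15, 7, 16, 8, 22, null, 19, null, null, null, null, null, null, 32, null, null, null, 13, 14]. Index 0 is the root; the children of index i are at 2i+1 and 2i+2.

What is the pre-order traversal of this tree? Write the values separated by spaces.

3 4 2 30 8 22 6 19 27 34 31 15 32 28 7 16 13 14

Pre-order visits the node, then its left subtree, then its right subtree.
Visit 3.
At 3: go left to 4.
  Visit 4.
  At 4: go left to 2.
    Visit 2.
    At 2: go left to 30.
      Visit 30.
      At 30: go left to 8.
        8 is a leaf — visit 8.
      At 30: go right to 22.
        22 is a leaf — visit 22.
    At 2: go right to 6.
      Visit 6.
      At 6: no left child.
      At 6: go right to 19.
        19 is a leaf — visit 19.
  At 4: no right child.
At 3: go right to 27.
  Visit 27.
  At 27: go left to 34.
    Visit 34.
    At 34: go left to 31.
      31 is a leaf — visit 31.
    At 34: go right to 15.
      Visit 15.
      At 15: go left to 32.
        32 is a leaf — visit 32.
      At 15: no right child.
  At 27: go right to 28.
    Visit 28.
    At 28: go left to 7.
      7 is a leaf — visit 7.
    At 28: go right to 16.
      Visit 16.
      At 16: go left to 13.
        13 is a leaf — visit 13.
      At 16: go right to 14.
        14 is a leaf — visit 14.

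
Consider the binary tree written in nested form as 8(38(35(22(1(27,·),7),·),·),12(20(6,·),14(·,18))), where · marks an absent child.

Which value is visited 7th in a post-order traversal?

Post-order visits the left subtree, then the right subtree, then the node.
At 8: go left to 38.
  At 38: go left to 35.
    At 35: go left to 22.
      At 22: go left to 1.
        At 1: go left to 27.
          27 is a leaf — visit 27.
        At 1: no right child.
        Visit 1.
      At 22: go right to 7.
        7 is a leaf — visit 7.
      Visit 22.
    At 35: no right child.
    Visit 35.
  At 38: no right child.
  Visit 38.
At 8: go right to 12.
  At 12: go left to 20.
    At 20: go left to 6.
      6 is a leaf — visit 6.
    At 20: no right child.
    Visit 20.
  At 12: go right to 14.
    At 14: no left child.
    At 14: go right to 18.
      18 is a leaf — visit 18.
    Visit 14.
  Visit 12.
Visit 8.
Full post-order sequence: 27, 1, 7, 22, 35, 38, 6, 20, 18, 14, 12, 8.

6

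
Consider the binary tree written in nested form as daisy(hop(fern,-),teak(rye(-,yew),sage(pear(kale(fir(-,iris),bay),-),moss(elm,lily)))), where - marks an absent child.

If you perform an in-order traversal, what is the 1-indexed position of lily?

15

In-order visits the left subtree, then the node, then the right subtree.
At daisy: go left to hop.
  At hop: go left to fern.
    fern is a leaf — visit fern.
  Visit hop.
  At hop: no right child.
Visit daisy.
At daisy: go right to teak.
  At teak: go left to rye.
    At rye: no left child.
    Visit rye.
    At rye: go right to yew.
      yew is a leaf — visit yew.
  Visit teak.
  At teak: go right to sage.
    At sage: go left to pear.
      At pear: go left to kale.
        At kale: go left to fir.
          At fir: no left child.
          Visit fir.
          At fir: go right to iris.
            iris is a leaf — visit iris.
        Visit kale.
        At kale: go right to bay.
          bay is a leaf — visit bay.
      Visit pear.
      At pear: no right child.
    Visit sage.
    At sage: go right to moss.
      At moss: go left to elm.
        elm is a leaf — visit elm.
      Visit moss.
      At moss: go right to lily.
        lily is a leaf — visit lily.
Full in-order sequence: fern, hop, daisy, rye, yew, teak, fir, iris, kale, bay, pear, sage, elm, moss, lily.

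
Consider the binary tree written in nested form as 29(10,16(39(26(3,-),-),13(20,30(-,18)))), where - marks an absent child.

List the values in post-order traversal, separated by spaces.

Post-order visits the left subtree, then the right subtree, then the node.
At 29: go left to 10.
  10 is a leaf — visit 10.
At 29: go right to 16.
  At 16: go left to 39.
    At 39: go left to 26.
      At 26: go left to 3.
        3 is a leaf — visit 3.
      At 26: no right child.
      Visit 26.
    At 39: no right child.
    Visit 39.
  At 16: go right to 13.
    At 13: go left to 20.
      20 is a leaf — visit 20.
    At 13: go right to 30.
      At 30: no left child.
      At 30: go right to 18.
        18 is a leaf — visit 18.
      Visit 30.
    Visit 13.
  Visit 16.
Visit 29.

10 3 26 39 20 18 30 13 16 29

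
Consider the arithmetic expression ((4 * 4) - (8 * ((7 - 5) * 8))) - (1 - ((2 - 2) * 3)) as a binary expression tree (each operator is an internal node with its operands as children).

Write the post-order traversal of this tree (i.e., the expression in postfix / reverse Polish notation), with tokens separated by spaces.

4 4 * 8 7 5 - 8 * * - 1 2 2 - 3 * - -

Post-order on an expression tree gives postfix notation: for each operator, emit left operand, right operand, then the operator.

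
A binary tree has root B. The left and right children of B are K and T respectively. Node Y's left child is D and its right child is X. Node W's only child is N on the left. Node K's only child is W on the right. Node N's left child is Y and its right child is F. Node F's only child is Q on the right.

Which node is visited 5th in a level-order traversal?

Level-order visits nodes level by level from the root, left to right within each level.
Level 0: B
Level 1: K, T
Level 2: W
Level 3: N
Level 4: Y, F
Level 5: D, X, Q
Full level-order sequence: B, K, T, W, N, Y, F, D, X, Q.

N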